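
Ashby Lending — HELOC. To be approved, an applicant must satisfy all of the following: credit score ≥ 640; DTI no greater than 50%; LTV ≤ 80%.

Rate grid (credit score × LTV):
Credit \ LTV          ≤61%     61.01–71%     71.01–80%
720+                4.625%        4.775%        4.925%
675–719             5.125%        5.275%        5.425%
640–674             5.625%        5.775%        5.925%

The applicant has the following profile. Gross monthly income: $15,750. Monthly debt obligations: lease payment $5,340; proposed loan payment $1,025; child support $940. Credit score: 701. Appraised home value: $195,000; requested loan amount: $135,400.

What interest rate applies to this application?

5.275%

Credit score 701 ≥ 640; Total monthly debts = (5,340 + 1,025 + 940) = 7,305. Debt-to-income = 7,305/15,750 = 46.4% — meets 50% limit
LTV = 135,400/195,000 = 69.4% ≤ 80%
Score 701 is in the 675–719 band; LTV 69.4% is in the 61.01–71% band → 5.275%.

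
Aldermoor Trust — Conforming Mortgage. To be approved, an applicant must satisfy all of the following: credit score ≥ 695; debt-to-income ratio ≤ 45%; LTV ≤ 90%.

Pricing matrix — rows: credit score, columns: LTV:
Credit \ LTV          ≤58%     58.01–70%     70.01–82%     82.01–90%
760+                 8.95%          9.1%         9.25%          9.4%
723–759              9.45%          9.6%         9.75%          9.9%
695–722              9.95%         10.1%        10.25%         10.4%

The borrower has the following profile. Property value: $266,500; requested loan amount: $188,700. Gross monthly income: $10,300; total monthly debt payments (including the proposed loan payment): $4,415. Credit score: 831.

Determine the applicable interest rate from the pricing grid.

Credit score 831 ≥ 695; DTI = 4,415/10,300 = 42.9% ≤ 45%
LTV: 188,700 ÷ 266,500 = 70.8%, within 90% cap
Credit 831 → row 760+; LTV 70.8% → column 70.01–82%. Grid cell → 9.25%.

9.25%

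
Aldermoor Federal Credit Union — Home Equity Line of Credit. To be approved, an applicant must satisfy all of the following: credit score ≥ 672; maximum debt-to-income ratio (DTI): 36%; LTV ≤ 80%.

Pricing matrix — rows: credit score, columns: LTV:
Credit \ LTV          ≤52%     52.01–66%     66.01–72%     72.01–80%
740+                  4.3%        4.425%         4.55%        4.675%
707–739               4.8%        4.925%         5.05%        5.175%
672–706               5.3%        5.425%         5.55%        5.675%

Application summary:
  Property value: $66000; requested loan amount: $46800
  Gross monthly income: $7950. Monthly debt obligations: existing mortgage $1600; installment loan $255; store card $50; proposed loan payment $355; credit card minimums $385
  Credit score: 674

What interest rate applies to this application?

5.55%

Credit score 674 ≥ 672; Total monthly debts = (1,600 + 255 + 50 + 355 + 385) = 2,645. DTI = 2,645/7,950 = 33.3% ≤ 36%
LTV = 46,800/66,000 = 70.9% ≤ 80%
Score 674 is in the 672–706 band; LTV 70.9% is in the 66.01–72% band → 5.55%.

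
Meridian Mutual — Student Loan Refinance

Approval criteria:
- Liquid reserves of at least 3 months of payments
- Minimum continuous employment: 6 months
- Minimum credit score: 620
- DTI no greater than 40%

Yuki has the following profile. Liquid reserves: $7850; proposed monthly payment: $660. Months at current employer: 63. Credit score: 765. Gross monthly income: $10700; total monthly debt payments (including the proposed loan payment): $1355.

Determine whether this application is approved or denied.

Approved

Liquid reserves cover 7,850/660 = 11.9 months — ≥ 3 required
Employment 63 ≥ 6 months
Credit score 765 ≥ 620 (meets)
DTI = 1,355/10,700 = 12.7% ≤ 40%
All criteria satisfied.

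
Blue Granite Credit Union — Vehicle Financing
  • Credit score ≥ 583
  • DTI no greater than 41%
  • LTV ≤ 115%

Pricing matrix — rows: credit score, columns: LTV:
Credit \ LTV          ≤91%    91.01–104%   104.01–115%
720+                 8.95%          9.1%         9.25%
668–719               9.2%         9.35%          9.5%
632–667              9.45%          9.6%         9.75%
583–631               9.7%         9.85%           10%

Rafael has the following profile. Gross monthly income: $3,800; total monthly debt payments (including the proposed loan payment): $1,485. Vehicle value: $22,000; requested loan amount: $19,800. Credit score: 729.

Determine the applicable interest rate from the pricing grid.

8.95%

Credit score 729 ≥ 583; DTI = 1,485/3,800 = 39.1% ≤ 41%
LTV = 19,800/22,000 = 90% ≤ 115%
Row: 729 falls in 720+. Column: 90% falls in ≤91%. Rate = 8.95%.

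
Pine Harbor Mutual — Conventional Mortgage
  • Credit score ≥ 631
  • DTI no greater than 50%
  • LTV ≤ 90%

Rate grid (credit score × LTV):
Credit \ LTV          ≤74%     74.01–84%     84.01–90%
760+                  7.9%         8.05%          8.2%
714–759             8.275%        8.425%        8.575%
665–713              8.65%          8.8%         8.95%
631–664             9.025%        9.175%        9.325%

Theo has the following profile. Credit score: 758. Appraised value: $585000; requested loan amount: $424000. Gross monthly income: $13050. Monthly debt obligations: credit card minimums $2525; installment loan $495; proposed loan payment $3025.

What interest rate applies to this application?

Credit score 758 ≥ 631; Total monthly debts = (2,525 + 495 + 3,025) = 6,045. Debt-to-income = 6,045/13,050 = 46.3% — meets 50% limit
LTV: 424,000 ÷ 585,000 = 72.5%, within 90% cap
Credit 758 → row 714–759; LTV 72.5% → column ≤74%. Grid cell → 8.275%.

8.275%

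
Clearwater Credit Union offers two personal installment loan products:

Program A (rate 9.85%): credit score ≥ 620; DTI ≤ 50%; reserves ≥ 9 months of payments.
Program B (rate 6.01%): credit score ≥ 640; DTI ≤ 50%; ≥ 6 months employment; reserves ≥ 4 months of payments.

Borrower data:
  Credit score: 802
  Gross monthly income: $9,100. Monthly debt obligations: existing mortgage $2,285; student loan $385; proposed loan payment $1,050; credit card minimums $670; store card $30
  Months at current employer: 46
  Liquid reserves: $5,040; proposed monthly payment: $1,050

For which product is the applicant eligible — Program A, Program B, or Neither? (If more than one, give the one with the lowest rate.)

Program B

Total debts = (2,285 + 385 + 1,050 + 670 + 30) = 4,420; DTI = 4,420/9,100 = 48.6%.
Reserves = 5,040/1,050 = 4.8 months.
Program A: score 802 ≥ 620; DTI 48.6% ≤ 50%; reserves 4.8 < 9 mo → does not qualify.
Program B: score 802 ≥ 640; DTI 48.6% ≤ 50%; employment 46 ≥ 6 mo; reserves 4.8 ≥ 4 mo → qualifies.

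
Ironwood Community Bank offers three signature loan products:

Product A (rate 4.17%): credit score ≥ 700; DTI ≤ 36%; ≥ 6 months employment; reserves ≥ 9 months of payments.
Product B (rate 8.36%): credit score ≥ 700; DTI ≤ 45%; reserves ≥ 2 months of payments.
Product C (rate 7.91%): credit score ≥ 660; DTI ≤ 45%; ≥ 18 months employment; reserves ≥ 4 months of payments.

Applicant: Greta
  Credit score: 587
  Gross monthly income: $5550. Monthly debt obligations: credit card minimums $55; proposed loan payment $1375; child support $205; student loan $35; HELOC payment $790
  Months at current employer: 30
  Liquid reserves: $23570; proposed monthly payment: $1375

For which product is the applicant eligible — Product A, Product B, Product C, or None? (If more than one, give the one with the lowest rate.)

Total debts = (55 + 1,375 + 205 + 35 + 790) = 2,460; DTI = 2,460/5,550 = 44.3%.
Reserves = 23,570/1,375 = 17.1 months.
Product A: score 587 < 700; DTI 44.3% > 36%; employment 30 ≥ 6 mo; reserves 17.1 ≥ 9 mo → does not qualify.
Product B: score 587 < 700; DTI 44.3% ≤ 45%; reserves 17.1 ≥ 2 mo → does not qualify.
Product C: score 587 < 660; DTI 44.3% ≤ 45%; employment 30 ≥ 18 mo; reserves 17.1 ≥ 4 mo → does not qualify.

None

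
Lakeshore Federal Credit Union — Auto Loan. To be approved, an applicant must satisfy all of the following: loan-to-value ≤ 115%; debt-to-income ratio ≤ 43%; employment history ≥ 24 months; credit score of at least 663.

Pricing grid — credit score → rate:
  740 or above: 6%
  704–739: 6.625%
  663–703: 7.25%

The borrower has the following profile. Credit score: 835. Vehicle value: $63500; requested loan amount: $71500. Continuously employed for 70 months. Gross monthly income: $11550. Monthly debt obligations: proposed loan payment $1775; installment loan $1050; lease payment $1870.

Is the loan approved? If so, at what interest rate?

Credit score 835 ≥ 663 (meets minimum)
Total monthly debts = (1,775 + 1,050 + 1,870) = 4,695. DTI = 4,695/11,550 = 40.6% ≤ 43%
Employment 70 ≥ 24 months
LTV: 71,500 ÷ 63,500 = 112.6%, within 115% cap
All requirements met. Score 835 falls in the 740 or above tier → 6%.

Approved at 6%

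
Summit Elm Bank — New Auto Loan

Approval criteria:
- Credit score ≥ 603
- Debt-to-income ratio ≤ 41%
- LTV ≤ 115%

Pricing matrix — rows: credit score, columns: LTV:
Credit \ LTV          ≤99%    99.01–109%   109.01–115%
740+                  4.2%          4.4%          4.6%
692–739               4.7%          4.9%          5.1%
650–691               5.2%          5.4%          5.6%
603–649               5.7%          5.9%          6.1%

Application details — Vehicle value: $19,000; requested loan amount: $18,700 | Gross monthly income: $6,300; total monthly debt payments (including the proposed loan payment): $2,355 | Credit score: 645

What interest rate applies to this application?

5.7%

Credit score 645 ≥ 603; DTI: 2,355 ÷ 6,300 = 37.4%, within the 41% cap
Loan-to-value = 18,700/19,000 = 98.4% — pass (115% max)
Credit 645 → row 603–649; LTV 98.4% → column ≤99%. Grid cell → 5.7%.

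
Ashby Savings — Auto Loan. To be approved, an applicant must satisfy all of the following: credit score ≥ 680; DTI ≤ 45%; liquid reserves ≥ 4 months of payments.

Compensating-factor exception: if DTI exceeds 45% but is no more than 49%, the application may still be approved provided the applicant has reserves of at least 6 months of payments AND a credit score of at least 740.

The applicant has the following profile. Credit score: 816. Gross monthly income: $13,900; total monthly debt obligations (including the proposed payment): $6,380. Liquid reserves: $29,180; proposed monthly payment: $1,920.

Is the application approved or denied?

Credit score 816 ≥ 680 (meets base)
DTI = 6,380/13,900 = 45.9% > 45% — standard DTI limit exceeded.
Liquid reserves cover 29,180/1,920 = 15.2 months — ≥ 4 required
DTI 45.9% is within the 45%–49% exception band; checking compensating factors.
Override check — reserves: 15.2 mo (ok); score: 816 (ok).
Both override conditions satisfied; DTI exception granted.

Approved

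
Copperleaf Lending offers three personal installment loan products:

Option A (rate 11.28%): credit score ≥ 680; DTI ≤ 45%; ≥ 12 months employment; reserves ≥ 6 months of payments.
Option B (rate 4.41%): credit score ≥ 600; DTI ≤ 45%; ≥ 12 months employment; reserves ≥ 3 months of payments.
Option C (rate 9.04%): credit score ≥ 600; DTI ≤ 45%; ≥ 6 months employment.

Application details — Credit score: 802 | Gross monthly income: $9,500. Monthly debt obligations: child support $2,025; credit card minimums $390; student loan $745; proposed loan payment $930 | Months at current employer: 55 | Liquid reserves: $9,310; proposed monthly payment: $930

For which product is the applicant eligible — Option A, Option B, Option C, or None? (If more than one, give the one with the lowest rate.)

Total debts = (2,025 + 390 + 745 + 930) = 4,090; DTI = 4,090/9,500 = 43.1%.
Reserves = 9,310/930 = 10.0 months.
Option A: score 802 ≥ 680; DTI 43.1% ≤ 45%; employment 55 ≥ 12 mo; reserves 10.0 ≥ 6 mo → qualifies.
Option B: score 802 ≥ 600; DTI 43.1% ≤ 45%; employment 55 ≥ 12 mo; reserves 10.0 ≥ 3 mo → qualifies.
Option C: score 802 ≥ 600; DTI 43.1% ≤ 45%; employment 55 ≥ 6 mo → qualifies.
Qualifying: Option A, Option B, Option C. Lowest rate is 4.41% → Option B.

Option B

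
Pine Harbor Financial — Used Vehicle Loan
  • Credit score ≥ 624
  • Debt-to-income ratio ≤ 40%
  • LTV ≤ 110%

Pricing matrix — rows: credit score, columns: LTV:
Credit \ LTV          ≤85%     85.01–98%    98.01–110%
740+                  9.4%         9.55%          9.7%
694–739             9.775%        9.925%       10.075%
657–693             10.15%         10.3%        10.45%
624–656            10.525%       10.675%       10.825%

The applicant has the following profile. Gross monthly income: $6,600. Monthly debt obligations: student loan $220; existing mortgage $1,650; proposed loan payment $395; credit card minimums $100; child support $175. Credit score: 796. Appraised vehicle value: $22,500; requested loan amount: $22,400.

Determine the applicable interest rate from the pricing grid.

Credit score 796 ≥ 624; Total monthly debts = (220 + 1,650 + 395 + 100 + 175) = 2,540. DTI = 2,540/6,600 = 38.5% ≤ 40%
LTV: 22,400 ÷ 22,500 = 99.6%, within 110% cap
Score 796 is in the 740+ band; LTV 99.6% is in the 98.01–110% band → 9.7%.

9.7%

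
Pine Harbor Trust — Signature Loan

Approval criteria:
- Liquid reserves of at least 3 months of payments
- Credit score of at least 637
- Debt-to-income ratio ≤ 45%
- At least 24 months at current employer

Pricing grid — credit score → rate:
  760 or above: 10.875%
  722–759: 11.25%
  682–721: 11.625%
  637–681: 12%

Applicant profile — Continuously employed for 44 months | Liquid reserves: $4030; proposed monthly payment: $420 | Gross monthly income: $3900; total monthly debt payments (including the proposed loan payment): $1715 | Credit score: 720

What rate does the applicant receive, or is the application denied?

Credit score 720 ≥ 637 (meets minimum)
Employment 44 ≥ 24 months
Reserves = 4,030/420 = 9.6 months ≥ 3
Debt-to-income = 1,715/3,900 = 44% — meets 45% limit
All requirements met. Score 720 falls in the 682–721 tier → 11.625%.

Approved at 11.625%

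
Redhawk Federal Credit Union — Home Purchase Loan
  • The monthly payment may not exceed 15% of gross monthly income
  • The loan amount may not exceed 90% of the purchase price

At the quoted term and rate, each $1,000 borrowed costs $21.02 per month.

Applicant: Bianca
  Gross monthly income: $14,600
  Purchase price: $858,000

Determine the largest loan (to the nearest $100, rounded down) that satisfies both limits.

$104,100

Payment cap: 15% × $14,600 = $2,190/month.
At $21.02 per $1,000, that supports 2,190/21.02 × 1,000 ≈ $104,186 → $104,100.
LTV cap: 90% × $858,000 = $772,200 → $772,200.
Binding constraint: payment-to-income.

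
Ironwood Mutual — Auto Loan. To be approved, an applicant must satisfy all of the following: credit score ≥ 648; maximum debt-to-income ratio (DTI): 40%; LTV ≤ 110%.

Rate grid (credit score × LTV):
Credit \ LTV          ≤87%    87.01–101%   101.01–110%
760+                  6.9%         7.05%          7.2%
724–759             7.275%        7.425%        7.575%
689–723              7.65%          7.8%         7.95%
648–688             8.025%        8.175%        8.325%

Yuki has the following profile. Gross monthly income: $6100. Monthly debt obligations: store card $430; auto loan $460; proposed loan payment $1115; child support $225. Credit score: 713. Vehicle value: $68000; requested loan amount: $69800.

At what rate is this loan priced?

Credit score 713 ≥ 648; Total monthly debts = (430 + 460 + 1,115 + 225) = 2,230. Debt-to-income = 2,230/6,100 = 36.6% — meets 40% limit
Loan-to-value = 69,800/68,000 = 102.6% — pass (110% max)
Score 713 is in the 689–723 band; LTV 102.6% is in the 101.01–110% band → 7.95%.

7.95%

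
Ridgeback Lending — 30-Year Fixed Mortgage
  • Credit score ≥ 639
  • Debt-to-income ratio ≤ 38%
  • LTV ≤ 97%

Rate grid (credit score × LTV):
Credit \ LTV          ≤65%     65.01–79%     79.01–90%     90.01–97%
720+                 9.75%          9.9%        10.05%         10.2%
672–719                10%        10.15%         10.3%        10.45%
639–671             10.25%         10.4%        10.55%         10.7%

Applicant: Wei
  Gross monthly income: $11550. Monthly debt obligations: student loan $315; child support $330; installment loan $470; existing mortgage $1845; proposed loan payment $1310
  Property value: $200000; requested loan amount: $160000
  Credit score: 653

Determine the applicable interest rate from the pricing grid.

10.55%

Credit score 653 ≥ 639; Total monthly debts = (315 + 330 + 470 + 1,845 + 1,310) = 4,270. DTI = 4,270/11,550 = 37% ≤ 38%
LTV: 160,000 ÷ 200,000 = 80%, within 97% cap
Row: 653 falls in 639–671. Column: 80% falls in 79.01–90%. Rate = 10.55%.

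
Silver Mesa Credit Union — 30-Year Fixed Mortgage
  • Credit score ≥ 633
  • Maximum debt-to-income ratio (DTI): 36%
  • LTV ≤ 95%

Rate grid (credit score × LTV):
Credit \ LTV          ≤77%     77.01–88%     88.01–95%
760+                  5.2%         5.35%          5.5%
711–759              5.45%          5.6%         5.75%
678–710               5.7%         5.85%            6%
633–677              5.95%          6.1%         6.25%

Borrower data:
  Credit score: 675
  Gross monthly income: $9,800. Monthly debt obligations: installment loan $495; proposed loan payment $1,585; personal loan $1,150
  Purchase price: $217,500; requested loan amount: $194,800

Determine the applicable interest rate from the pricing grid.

6.25%

Credit score 675 ≥ 633; Total monthly debts = (495 + 1,585 + 1,150) = 3,230. Debt-to-income = 3,230/9,800 = 33% — meets 36% limit
LTV = 194,800/217,500 = 89.6% ≤ 95%
Credit 675 → row 633–677; LTV 89.6% → column 88.01–95%. Grid cell → 6.25%.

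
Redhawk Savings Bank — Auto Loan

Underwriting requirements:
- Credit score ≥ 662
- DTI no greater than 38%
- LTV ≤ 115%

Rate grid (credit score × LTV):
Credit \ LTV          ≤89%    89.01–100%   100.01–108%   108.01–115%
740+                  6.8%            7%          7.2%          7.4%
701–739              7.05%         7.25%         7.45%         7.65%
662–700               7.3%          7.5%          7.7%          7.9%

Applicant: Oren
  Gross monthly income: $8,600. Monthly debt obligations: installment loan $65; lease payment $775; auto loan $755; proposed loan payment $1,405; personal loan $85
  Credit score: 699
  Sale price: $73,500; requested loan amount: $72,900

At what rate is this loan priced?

7.5%

Credit score 699 ≥ 662; Total monthly debts = (65 + 775 + 755 + 1,405 + 85) = 3,085. DTI: 3,085 ÷ 8,600 = 35.9%, within the 38% cap
Loan-to-value = 72,900/73,500 = 99.2% — pass (115% max)
Credit 699 → row 662–700; LTV 99.2% → column 89.01–100%. Grid cell → 7.5%.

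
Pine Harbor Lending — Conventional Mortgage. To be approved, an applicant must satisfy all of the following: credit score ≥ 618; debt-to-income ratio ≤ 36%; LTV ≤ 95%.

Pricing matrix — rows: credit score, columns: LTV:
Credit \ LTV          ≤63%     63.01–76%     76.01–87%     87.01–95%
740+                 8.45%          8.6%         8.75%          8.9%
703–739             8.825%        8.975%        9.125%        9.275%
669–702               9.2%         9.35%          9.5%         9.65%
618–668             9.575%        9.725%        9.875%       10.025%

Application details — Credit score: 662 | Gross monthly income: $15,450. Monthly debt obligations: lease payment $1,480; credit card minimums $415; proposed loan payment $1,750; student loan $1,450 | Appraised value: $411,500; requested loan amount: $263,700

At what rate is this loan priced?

Credit score 662 ≥ 618; Total monthly debts = (1,480 + 415 + 1,750 + 1,450) = 5,095. DTI: 5,095 ÷ 15,450 = 33%, within the 36% cap
Loan-to-value = 263,700/411,500 = 64.1% — pass (95% max)
Row: 662 falls in 618–668. Column: 64.1% falls in 63.01–76%. Rate = 9.725%.

9.725%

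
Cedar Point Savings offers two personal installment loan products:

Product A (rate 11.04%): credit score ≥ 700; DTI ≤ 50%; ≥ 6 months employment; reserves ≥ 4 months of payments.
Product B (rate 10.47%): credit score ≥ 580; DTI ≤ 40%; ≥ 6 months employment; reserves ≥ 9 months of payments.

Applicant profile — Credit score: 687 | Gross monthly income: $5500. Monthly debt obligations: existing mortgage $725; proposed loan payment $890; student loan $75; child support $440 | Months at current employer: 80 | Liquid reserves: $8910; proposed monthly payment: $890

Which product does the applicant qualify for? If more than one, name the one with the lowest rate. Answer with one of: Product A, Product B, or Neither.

Product B

Total debts = (725 + 890 + 75 + 440) = 2,130; DTI = 2,130/5,500 = 38.7%.
Reserves = 8,910/890 = 10.0 months.
Product A: score 687 < 700; DTI 38.7% ≤ 50%; employment 80 ≥ 6 mo; reserves 10.0 ≥ 4 mo → does not qualify.
Product B: score 687 ≥ 580; DTI 38.7% ≤ 40%; employment 80 ≥ 6 mo; reserves 10.0 ≥ 9 mo → qualifies.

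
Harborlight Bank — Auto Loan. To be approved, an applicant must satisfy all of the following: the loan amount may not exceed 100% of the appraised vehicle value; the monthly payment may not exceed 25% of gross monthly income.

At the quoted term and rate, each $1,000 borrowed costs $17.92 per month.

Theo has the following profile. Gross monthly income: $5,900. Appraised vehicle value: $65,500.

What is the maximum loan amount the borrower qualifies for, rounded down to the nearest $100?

Payment cap: 25% × $5,900 = $1,475/month.
At $17.92 per $1,000, that supports 1,475/17.92 × 1,000 ≈ $82,310 → $82,300.
LTV cap: 100% × $65,500 = $65,500 → $65,500.
Binding constraint: loan-to-value.

$65,500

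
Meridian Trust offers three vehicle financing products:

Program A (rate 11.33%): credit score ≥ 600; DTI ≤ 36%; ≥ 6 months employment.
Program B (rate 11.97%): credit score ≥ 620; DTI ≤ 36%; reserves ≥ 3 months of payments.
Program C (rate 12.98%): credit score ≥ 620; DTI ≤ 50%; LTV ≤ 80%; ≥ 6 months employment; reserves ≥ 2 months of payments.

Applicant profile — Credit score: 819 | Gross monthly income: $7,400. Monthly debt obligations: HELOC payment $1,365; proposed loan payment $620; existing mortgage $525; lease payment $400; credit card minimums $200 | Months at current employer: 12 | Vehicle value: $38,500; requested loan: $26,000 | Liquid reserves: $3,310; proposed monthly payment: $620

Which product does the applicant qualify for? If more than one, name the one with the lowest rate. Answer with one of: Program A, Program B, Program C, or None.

Program C

Total debts = (1,365 + 620 + 525 + 400 + 200) = 3,110; DTI = 3,110/7,400 = 42%.
LTV = 26,000/38,500 = 67.5%.
Reserves = 3,310/620 = 5.3 months.
Program A: score 819 ≥ 600; DTI 42% > 36%; employment 12 ≥ 6 mo → does not qualify.
Program B: score 819 ≥ 620; DTI 42% > 36%; reserves 5.3 ≥ 3 mo → does not qualify.
Program C: score 819 ≥ 620; DTI 42% ≤ 50%; LTV 67.5% ≤ 80%; employment 12 ≥ 6 mo; reserves 5.3 ≥ 2 mo → qualifies.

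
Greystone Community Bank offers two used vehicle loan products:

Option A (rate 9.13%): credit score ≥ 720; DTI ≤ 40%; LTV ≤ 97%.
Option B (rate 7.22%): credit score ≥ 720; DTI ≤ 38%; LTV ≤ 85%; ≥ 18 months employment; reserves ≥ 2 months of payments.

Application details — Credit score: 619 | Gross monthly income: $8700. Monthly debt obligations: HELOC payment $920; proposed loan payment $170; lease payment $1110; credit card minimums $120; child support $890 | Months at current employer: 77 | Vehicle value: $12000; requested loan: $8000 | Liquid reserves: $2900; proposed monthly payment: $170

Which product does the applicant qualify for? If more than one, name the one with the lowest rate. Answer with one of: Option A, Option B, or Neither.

Total debts = (920 + 170 + 1,110 + 120 + 890) = 3,210; DTI = 3,210/8,700 = 36.9%.
LTV = 8,000/12,000 = 66.7%.
Reserves = 2,900/170 = 17.1 months.
Option A: score 619 < 720; DTI 36.9% ≤ 40%; LTV 66.7% ≤ 97% → does not qualify.
Option B: score 619 < 720; DTI 36.9% ≤ 38%; LTV 66.7% ≤ 85%; employment 77 ≥ 18 mo; reserves 17.1 ≥ 2 mo → does not qualify.

Neither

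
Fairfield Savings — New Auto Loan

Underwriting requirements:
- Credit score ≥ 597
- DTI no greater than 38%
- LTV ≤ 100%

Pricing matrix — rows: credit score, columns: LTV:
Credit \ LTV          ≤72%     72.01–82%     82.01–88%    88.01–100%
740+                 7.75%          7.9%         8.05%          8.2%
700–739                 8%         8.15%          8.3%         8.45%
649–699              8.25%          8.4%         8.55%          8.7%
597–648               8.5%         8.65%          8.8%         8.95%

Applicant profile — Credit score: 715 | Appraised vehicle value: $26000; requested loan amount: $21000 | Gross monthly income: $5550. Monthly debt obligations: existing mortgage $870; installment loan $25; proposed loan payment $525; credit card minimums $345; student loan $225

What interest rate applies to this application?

Credit score 715 ≥ 597; Total monthly debts = (870 + 25 + 525 + 345 + 225) = 1,990. DTI: 1,990 ÷ 5,550 = 35.9%, within the 38% cap
LTV: 21,000 ÷ 26,000 = 80.8%, within 100% cap
Score 715 is in the 700–739 band; LTV 80.8% is in the 72.01–82% band → 8.15%.

8.15%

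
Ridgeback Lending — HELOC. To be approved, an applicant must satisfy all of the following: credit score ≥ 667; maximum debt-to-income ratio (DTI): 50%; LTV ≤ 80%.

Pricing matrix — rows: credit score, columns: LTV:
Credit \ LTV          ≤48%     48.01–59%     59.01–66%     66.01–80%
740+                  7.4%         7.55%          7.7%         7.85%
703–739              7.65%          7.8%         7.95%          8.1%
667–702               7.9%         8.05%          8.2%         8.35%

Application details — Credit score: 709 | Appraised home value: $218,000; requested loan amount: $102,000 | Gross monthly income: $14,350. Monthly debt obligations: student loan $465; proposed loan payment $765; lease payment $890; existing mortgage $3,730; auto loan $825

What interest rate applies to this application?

Credit score 709 ≥ 667; Total monthly debts = (465 + 765 + 890 + 3,730 + 825) = 6,675. Debt-to-income = 6,675/14,350 = 46.5% — meets 50% limit
LTV = 102,000/218,000 = 46.8% ≤ 80%
Credit 709 → row 703–739; LTV 46.8% → column ≤48%. Grid cell → 7.65%.

7.65%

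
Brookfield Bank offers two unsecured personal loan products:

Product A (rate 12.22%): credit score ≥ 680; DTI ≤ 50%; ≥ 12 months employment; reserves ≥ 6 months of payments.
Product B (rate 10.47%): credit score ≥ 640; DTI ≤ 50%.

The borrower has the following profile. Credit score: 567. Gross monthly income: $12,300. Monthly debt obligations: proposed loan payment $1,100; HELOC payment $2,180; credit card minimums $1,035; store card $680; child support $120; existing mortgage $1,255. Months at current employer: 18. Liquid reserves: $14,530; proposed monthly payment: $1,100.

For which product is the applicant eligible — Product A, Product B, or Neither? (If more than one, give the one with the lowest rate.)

Total debts = (1,100 + 2,180 + 1,035 + 680 + 120 + 1,255) = 6,370; DTI = 6,370/12,300 = 51.8%.
Reserves = 14,530/1,100 = 13.2 months.
Product A: score 567 < 680; DTI 51.8% > 50%; employment 18 ≥ 12 mo; reserves 13.2 ≥ 6 mo → does not qualify.
Product B: score 567 < 640; DTI 51.8% > 50% → does not qualify.

Neither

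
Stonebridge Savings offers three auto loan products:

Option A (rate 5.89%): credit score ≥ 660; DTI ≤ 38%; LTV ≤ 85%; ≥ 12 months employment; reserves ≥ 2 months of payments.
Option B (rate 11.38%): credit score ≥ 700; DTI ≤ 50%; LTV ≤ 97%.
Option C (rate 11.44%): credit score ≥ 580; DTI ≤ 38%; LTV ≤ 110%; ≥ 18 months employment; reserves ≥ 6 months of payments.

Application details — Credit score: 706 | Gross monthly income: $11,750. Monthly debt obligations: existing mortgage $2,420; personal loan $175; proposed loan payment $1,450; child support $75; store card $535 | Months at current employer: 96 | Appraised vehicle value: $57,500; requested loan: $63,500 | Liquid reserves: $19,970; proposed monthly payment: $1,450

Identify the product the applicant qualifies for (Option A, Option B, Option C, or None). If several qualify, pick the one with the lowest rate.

Total debts = (2,420 + 175 + 1,450 + 75 + 535) = 4,655; DTI = 4,655/11,750 = 39.6%.
LTV = 63,500/57,500 = 110.4%.
Reserves = 19,970/1,450 = 13.8 months.
Option A: score 706 ≥ 660; DTI 39.6% > 38%; LTV 110.4% > 85%; employment 96 ≥ 12 mo; reserves 13.8 ≥ 2 mo → does not qualify.
Option B: score 706 ≥ 700; DTI 39.6% ≤ 50%; LTV 110.4% > 97% → does not qualify.
Option C: score 706 ≥ 580; DTI 39.6% > 38%; LTV 110.4% > 110%; employment 96 ≥ 18 mo; reserves 13.8 ≥ 6 mo → does not qualify.

None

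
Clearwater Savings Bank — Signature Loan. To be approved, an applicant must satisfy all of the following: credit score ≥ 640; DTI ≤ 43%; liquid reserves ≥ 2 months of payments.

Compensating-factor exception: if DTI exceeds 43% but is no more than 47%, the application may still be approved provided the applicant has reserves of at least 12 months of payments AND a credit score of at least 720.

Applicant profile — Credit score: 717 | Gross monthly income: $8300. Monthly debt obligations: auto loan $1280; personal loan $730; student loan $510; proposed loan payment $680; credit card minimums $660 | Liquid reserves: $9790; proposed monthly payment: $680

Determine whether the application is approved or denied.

Credit score 717 ≥ 640 (meets base)
Total debts = (1,280 + 730 + 510 + 680 + 660) = 3,860. DTI: 3,860 ÷ 8,300 = 46.5%, over the 43% base limit.
Liquid reserves cover 9,790/680 = 14.4 months — ≥ 2 required
DTI 46.5% is within the 43%–47% exception band; checking compensating factors.
Reserves 14.4 ≥ 12 months; credit score 717 < 720.
Compensating-factor requirement not fully met.

Denied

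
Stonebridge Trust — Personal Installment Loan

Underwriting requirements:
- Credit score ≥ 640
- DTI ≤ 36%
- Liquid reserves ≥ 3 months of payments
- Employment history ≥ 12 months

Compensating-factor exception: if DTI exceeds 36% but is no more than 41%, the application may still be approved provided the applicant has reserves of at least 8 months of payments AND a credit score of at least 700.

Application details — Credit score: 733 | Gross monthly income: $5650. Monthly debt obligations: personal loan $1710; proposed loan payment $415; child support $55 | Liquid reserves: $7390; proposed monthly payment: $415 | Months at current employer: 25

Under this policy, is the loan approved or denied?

Credit score 733 ≥ 640 (meets base)
Total debts = (1,710 + 415 + 55) = 2,180. DTI = 2,180/5,650 = 38.6% > 36% — standard DTI limit exceeded.
Reserves = 7,390/415 = 17.8 months ≥ 3
Employment 25 ≥ 12 months
38.6% falls in the override range (36%–41%), so the compensating-factor test applies.
Reserves 17.8 ≥ 8 months; credit score 733 ≥ 700.
Both compensating conditions met → exception applies.

Approved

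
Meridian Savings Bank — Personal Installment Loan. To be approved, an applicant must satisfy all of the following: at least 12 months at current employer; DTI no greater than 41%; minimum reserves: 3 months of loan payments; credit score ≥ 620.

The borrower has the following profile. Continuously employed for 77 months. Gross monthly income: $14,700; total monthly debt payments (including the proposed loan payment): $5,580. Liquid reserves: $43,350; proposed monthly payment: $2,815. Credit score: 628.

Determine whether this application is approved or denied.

Employment 77 ≥ 12 months
Debt-to-income = 5,580/14,700 = 38% — meets 41% limit
Liquid reserves cover 43,350/2,815 = 15.4 months — ≥ 3 required
Credit score 628 ≥ 620 (meets)
All criteria satisfied.

Approved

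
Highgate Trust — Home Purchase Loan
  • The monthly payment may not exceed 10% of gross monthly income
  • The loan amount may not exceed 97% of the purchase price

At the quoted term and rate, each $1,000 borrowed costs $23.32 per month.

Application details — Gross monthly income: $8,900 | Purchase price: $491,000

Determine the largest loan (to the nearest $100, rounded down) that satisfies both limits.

Payment cap: 10% × $8,900 = $890/month.
At $23.32 per $1,000, that supports 890/23.32 × 1,000 ≈ $38,164 → $38,100.
LTV cap: 97% × $491,000 = $476,270 → $476,200.
Binding constraint: payment-to-income.

$38,100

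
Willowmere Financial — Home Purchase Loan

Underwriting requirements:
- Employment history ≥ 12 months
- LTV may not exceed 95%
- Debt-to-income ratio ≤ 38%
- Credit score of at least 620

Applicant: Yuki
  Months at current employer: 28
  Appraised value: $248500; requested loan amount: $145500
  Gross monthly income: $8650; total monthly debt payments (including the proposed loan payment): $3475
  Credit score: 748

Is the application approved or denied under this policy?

Employment 28 ≥ 12 months
LTV: 145,500 ÷ 248,500 = 58.6%, within 95% cap
Debt-to-income = 3,475/8,650 = 40.2% — over 38% limit
Credit score 748 ≥ 620 (meets)
Fails on DTI.

Denied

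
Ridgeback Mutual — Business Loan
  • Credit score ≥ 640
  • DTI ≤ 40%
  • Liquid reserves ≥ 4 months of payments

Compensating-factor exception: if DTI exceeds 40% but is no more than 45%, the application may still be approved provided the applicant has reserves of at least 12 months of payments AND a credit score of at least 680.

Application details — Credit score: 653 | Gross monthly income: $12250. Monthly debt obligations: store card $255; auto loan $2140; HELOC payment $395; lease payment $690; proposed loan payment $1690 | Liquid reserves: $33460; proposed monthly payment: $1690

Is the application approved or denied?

Credit score 653 ≥ 640 (meets base)
Total debts = (255 + 2,140 + 395 + 690 + 1,690) = 5,170. DTI: 5,170 ÷ 12,250 = 42.2%, over the 40% base limit.
Reserves = 33,460/1,690 = 19.8 months ≥ 4
42.2% falls in the override range (40%–45%), so the compensating-factor test applies.
Reserves 19.8 ≥ 12 months; credit score 653 < 680.
Override conditions not both satisfied; exception does not apply.

Denied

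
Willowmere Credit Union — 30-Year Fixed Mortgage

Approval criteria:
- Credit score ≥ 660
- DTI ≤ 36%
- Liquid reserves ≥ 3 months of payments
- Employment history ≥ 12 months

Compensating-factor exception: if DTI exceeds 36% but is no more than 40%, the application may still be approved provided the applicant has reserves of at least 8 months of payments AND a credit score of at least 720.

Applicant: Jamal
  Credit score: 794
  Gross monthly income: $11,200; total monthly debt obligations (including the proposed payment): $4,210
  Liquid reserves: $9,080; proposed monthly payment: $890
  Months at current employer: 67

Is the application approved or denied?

Approved

Credit score 794 ≥ 660 (meets base)
DTI: 4,210 ÷ 11,200 = 37.6%, over the 36% base limit.
Liquid reserves cover 9,080/890 = 10.2 months — ≥ 3 required
Employment 67 ≥ 12 months
DTI 37.6% is within the 36%–40% exception band; checking compensating factors.
Reserves 10.2 ≥ 8 months; credit score 794 ≥ 720.
Both override conditions satisfied; DTI exception granted.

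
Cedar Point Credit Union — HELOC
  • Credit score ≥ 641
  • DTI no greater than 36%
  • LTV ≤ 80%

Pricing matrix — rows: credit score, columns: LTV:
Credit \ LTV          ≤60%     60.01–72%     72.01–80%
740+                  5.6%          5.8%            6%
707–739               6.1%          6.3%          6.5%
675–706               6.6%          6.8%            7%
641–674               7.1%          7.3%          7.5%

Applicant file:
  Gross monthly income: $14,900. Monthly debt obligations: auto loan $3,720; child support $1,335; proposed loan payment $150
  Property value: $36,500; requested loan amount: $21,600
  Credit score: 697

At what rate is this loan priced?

6.6%

Credit score 697 ≥ 641; Total monthly debts = (3,720 + 1,335 + 150) = 5,205. DTI = 5,205/14,900 = 34.9% ≤ 36%
Loan-to-value = 21,600/36,500 = 59.2% — pass (80% max)
Row: 697 falls in 675–706. Column: 59.2% falls in ≤60%. Rate = 6.6%.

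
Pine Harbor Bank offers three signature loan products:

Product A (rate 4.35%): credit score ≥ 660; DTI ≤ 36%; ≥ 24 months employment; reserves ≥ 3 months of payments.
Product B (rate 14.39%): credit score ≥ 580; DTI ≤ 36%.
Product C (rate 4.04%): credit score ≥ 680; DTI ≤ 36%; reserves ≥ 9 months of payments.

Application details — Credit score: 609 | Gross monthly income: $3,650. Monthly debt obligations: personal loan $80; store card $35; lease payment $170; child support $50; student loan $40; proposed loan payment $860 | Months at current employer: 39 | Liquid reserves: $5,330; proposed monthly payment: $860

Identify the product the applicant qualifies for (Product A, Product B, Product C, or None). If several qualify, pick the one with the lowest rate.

Product B

Total debts = (80 + 35 + 170 + 50 + 40 + 860) = 1,235; DTI = 1,235/3,650 = 33.8%.
Reserves = 5,330/860 = 6.2 months.
Product A: score 609 < 660; DTI 33.8% ≤ 36%; employment 39 ≥ 24 mo; reserves 6.2 ≥ 3 mo → does not qualify.
Product B: score 609 ≥ 580; DTI 33.8% ≤ 36% → qualifies.
Product C: score 609 < 680; DTI 33.8% ≤ 36%; reserves 6.2 < 9 mo → does not qualify.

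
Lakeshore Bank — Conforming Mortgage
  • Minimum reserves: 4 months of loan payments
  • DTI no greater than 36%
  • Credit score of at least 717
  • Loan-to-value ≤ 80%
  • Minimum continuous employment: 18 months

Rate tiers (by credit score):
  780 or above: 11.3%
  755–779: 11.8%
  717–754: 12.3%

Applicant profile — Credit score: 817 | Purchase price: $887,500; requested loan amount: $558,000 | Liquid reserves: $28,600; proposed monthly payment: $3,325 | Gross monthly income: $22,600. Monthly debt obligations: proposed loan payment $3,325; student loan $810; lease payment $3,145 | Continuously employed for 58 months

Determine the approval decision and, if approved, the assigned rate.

Credit score 817 ≥ 717 (meets minimum)
Liquid reserves cover 28,600/3,325 = 8.6 months — ≥ 4 required
Total monthly debts = (3,325 + 810 + 3,145) = 7,280. Debt-to-income = 7,280/22,600 = 32.2% — meets 36% limit
Employment 58 ≥ 18 months
LTV: 558,000 ÷ 887,500 = 62.9%, within 80% cap
All requirements met. Score 817 falls in the 780 or above tier → 11.3%.

Approved at 11.3%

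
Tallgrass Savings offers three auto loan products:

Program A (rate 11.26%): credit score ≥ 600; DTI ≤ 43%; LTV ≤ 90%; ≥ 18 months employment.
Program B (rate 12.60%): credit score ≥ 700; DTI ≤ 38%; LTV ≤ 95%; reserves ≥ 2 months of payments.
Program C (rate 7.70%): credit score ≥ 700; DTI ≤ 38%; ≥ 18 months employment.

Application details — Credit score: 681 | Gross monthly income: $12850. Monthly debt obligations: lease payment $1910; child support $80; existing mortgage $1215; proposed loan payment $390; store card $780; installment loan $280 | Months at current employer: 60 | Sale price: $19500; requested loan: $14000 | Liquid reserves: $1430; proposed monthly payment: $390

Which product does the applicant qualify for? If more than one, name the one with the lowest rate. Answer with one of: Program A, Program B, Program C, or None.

Program A

Total debts = (1,910 + 80 + 1,215 + 390 + 780 + 280) = 4,655; DTI = 4,655/12,850 = 36.2%.
LTV = 14,000/19,500 = 71.8%.
Reserves = 1,430/390 = 3.7 months.
Program A: score 681 ≥ 600; DTI 36.2% ≤ 43%; LTV 71.8% ≤ 90%; employment 60 ≥ 18 mo → qualifies.
Program B: score 681 < 700; DTI 36.2% ≤ 38%; LTV 71.8% ≤ 95%; reserves 3.7 ≥ 2 mo → does not qualify.
Program C: score 681 < 700; DTI 36.2% ≤ 38%; employment 60 ≥ 18 mo → does not qualify.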